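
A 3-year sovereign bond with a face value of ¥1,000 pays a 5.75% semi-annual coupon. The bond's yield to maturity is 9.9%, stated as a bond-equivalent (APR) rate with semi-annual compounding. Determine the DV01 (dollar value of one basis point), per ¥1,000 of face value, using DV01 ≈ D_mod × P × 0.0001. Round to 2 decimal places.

¥0.24

Periodic yield y = 0.0495.
  t   CF        PV=CF/(1+0.0495)^t    t·PV
  1        28.75        27.3940        27.3940
  2        28.75        26.1020        52.2039
  3        28.75        24.8708        74.6125
  4        28.75        23.6978        94.7912
  5        28.75        22.5801       112.9004
  6     1,028.75       769.8661     4,619.1965
  Σ                    894.5108     4,981.0986
P = 894.5108; D_Mac = 5.56852 half-year periods = 2.78426 yrs; D_mod = 2.65294 yrs.
DV01 ≈ 2.65294 × 894.5108 × 0.0001 = 0.237308.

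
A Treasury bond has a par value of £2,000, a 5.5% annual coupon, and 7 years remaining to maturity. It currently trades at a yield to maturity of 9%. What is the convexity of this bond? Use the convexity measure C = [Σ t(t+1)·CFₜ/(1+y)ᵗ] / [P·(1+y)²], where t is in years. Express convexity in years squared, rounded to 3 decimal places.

37.225

With y = 0.09:
  t   CF        PV=CF/(1+0.09)^t    t·PV        t(t+1)·PV
  1       110.00       100.9174       100.9174         201.8349
  2       110.00        92.5848       185.1696         555.5088
  3       110.00        84.9402       254.8205       1,019.2822
  4       110.00        77.9268       311.7071       1,558.5355
  5       110.00        71.4925       357.4623       2,144.7736
  6       110.00        65.5894       393.5364       2,754.7551
  7     2,110.00     1,154.2423     8,079.6958      64,637.5664
  Σ                  1,647.6933     9,683.3092      72,872.2563
P = 1,647.6933.
Convexity = Σ t(t+1)·PV / [P·(1+y)²] = 72,872.2563 / (1,647.6933 × 1.188100) = 37.22484.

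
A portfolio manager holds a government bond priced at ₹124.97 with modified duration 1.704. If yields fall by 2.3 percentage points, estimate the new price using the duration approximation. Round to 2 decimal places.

₹129.87

Duration approximation: ΔP/P ≈ -D_mod · Δy = -1.704 × (-0.023) = +0.039192.
New price ≈ 124.97 × (1 + 0.039192) = 129.86782424.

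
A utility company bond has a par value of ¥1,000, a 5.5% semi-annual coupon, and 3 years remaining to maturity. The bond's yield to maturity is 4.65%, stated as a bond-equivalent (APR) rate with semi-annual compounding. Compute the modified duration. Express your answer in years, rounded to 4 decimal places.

2.7451 years

Periodic yield y = 0.02325. First find Macaulay duration:
  t   CF        PV=CF/(1+0.02325)^t    t·PV
  1        27.50        26.8752        26.8752
  2        27.50        26.2645        52.5290
  3        27.50        25.6677        77.0032
  4        27.50        25.0845       100.3381
  5        27.50        24.5146       122.5728
  6     1,027.50       895.1407     5,370.8443
  Σ                  1,023.5472     5,750.1624
P = 1,023.5472; Macaulay duration = 5,750.1624 / 1,023.5472 = 5.61788 half-year periods = 2.80894 years.
Modified duration = D_Mac / (1 + y) = 2.80894 / 1.02325 = 2.74511 years.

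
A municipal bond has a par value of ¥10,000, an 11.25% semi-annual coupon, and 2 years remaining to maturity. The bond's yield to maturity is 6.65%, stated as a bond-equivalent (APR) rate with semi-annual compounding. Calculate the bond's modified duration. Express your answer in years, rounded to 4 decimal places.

Periodic yield y = 0.03325. First find Macaulay duration:
  t   CF        PV=CF/(1+0.03325)^t    t·PV
  1       562.50       544.3987       544.3987
  2       562.50       526.8800     1,053.7600
  3       562.50       509.9250     1,529.7749
  4    10,562.50     9,267.1260    37,068.5038
  Σ                 10,848.3297    40,196.4375
P = 10,848.3297; Macaulay duration = 40,196.4375 / 10,848.3297 = 3.70531 half-year periods = 1.85266 years.
Modified duration = D_Mac / (1 + y) = 1.85266 / 1.03325 = 1.79304 years.

1.7930 years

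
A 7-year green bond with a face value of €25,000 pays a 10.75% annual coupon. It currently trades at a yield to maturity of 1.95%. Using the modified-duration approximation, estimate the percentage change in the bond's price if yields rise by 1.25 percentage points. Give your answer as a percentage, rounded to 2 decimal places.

Periodic yield y = 0.0195. Modified duration first:
  t   CF        PV=CF/(1+0.0195)^t    t·PV
  1     2,687.50     2,636.0961     2,636.0961
  2     2,687.50     2,585.6755     5,171.3509
  3     2,687.50     2,536.2192     7,608.6575
  4     2,687.50     2,487.7089     9,950.8354
  5     2,687.50     2,440.1264    12,200.6320
  6     2,687.50     2,393.4540    14,360.7242
  7    27,687.50    24,186.5059   169,305.5414
  Σ                 39,265.7860   221,233.8376
P = 39,265.7860; D_Mac = 5.63426 yrs; D_mod = 5.63426/(1+0.0195) = 5.52650 yrs.
ΔP/P ≈ -D_mod · Δy = -5.52650 × (+0.0125) = -0.069081 = -6.9081%.

-6.91%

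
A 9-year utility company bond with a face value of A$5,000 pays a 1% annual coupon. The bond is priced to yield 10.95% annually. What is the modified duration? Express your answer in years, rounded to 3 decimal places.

Periodic yield y = 0.1095. First find Macaulay duration:
  t   CF        PV=CF/(1+0.1095)^t    t·PV
  1        50.00        45.0653        45.0653
  2        50.00        40.6177        81.2354
  3        50.00        36.6090       109.8271
  4        50.00        32.9960       131.9838
  5        50.00        29.7395       148.6974
  6        50.00        26.8044       160.8264
  7        50.00        24.1590       169.1130
  8        50.00        21.7747       174.1973
  9     5,050.00     1,982.1915    17,839.7239
  Σ                  2,239.9571    18,860.6697
P = 2,239.9571; Macaulay duration = 18,860.6697 / 2,239.9571 = 8.42010 years.
Modified duration = D_Mac / (1 + y) = 8.42010 / 1.1095 = 7.58910 years.

7.589 years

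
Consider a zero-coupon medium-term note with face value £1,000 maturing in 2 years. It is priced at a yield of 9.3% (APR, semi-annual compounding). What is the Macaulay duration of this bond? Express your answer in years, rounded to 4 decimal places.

2.0000 years

A zero-coupon bond has a single cash flow at maturity, so its Macaulay duration equals its maturity: 2 years.
(Equivalently: 4 semi-annual periods ÷ 2 = 2 years.)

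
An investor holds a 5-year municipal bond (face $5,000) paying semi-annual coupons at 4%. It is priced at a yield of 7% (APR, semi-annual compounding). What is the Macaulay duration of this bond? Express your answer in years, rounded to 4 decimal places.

4.5455 years

Periodic yield y = 0.035. Discount each cash flow and weight by its period:
  t   CF        PV=CF/(1+0.035)^t    t·PV
  1       100.00        96.6184        96.6184
  2       100.00        93.3511       186.7021
  3       100.00        90.1943       270.5828
  4       100.00        87.1442       348.5769
  5       100.00        84.1973       420.9866
  6       100.00        81.3501       488.1004
  7       100.00        78.5991       550.1937
  8       100.00        75.9412       607.5292
  9       100.00        73.3731       660.3579
  10    5,100.00     3,615.4859    36,154.8595
  Σ                  4,376.2546    39,784.5075
Price P = Σ PV = 4,376.2546.
Macaulay duration = Σ(t·PV) / P = 39,784.5075 / 4,376.2546 = 9.09099 half-year periods.
In years: 9.09099 / 2 = 4.54550 years.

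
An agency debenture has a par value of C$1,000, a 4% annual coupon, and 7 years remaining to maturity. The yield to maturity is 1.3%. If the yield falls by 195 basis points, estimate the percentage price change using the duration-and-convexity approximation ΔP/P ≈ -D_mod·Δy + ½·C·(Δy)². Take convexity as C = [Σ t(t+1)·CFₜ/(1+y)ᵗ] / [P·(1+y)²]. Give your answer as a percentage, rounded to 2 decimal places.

With y = 0.013:
  t   CF        PV=CF/(1+0.013)^t    t·PV        t(t+1)·PV
  1        40.00        39.4867        39.4867          78.9733
  2        40.00        38.9799        77.9599         233.8796
  3        40.00        38.4797       115.4391         461.7564
  4        40.00        37.9859       151.9435         759.7176
  5        40.00        37.4984       187.4920       1,124.9521
  6        40.00        37.0172       222.1031       1,554.7215
  7     1,040.00       950.0954     6,650.6679      53,205.3432
  Σ                  1,179.5432     7,445.0921      57,419.3437
P = 1,179.5432; D_Mac = 6.31184 yrs; D_mod = 6.23084 yrs; C = 47.43790.
Duration effect: -6.23084 × (-0.0195) = +0.121501
Convexity effect: 0.5 × 47.43790 × (-0.0195)² = +0.0090191
ΔP/P ≈ +0.121501 + 0.0090191 = +0.130521 = +13.0521%.

+13.05%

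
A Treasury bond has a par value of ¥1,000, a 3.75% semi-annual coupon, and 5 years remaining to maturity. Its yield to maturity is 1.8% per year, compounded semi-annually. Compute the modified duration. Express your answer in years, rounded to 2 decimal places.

4.59 years

Periodic yield y = 0.009. First find Macaulay duration:
  t   CF        PV=CF/(1+0.009)^t    t·PV
  1        18.75        18.5828        18.5828
  2        18.75        18.4170        36.8340
  3        18.75        18.2527        54.7582
  4        18.75        18.0899        72.3597
  5        18.75        17.9286        89.6428
  6        18.75        17.7686       106.6119
  7        18.75        17.6102       123.2711
  8        18.75        17.4531       139.6246
  9        18.75        17.2974       155.6766
  10    1,018.75       931.4423     9,314.4231
  Σ                  1,092.8425    10,111.7846
P = 1,092.8425; Macaulay duration = 10,111.7846 / 1,092.8425 = 9.25274 half-year periods = 4.62637 years.
Modified duration = D_Mac / (1 + y) = 4.62637 / 1.009 = 4.58510 years.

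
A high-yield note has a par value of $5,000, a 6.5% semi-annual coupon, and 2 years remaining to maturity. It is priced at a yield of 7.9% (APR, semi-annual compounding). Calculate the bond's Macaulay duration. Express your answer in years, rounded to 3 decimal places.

1.906 years

Periodic yield y = 0.0395. Discount each cash flow and weight by its period:
  t   CF        PV=CF/(1+0.0395)^t    t·PV
  1       162.50       156.3252       156.3252
  2       162.50       150.3850       300.7699
  3       162.50       144.6705       434.0114
  4     5,162.50     4,421.4232    17,685.6930
  Σ                  4,872.8038    18,576.7994
Price P = Σ PV = 4,872.8038.
Macaulay duration = Σ(t·PV) / P = 18,576.7994 / 4,872.8038 = 3.81234 half-year periods.
In years: 3.81234 / 2 = 1.90617 years.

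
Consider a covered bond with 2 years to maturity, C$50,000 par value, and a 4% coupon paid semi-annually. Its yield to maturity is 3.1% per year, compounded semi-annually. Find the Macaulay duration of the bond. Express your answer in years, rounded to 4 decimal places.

1.9425 years

Periodic yield y = 0.0155. Discount each cash flow and weight by its period:
  t   CF        PV=CF/(1+0.0155)^t    t·PV
  1     1,000.00       984.7366       984.7366
  2     1,000.00       969.7061     1,939.4123
  3     1,000.00       954.9051     2,864.7153
  4    51,000.00    47,956.8297   191,827.3187
  Σ                 50,866.1775   197,616.1829
Price P = Σ PV = 50,866.1775.
Macaulay duration = Σ(t·PV) / P = 197,616.1829 / 50,866.1775 = 3.88502 half-year periods.
In years: 3.88502 / 2 = 1.94251 years.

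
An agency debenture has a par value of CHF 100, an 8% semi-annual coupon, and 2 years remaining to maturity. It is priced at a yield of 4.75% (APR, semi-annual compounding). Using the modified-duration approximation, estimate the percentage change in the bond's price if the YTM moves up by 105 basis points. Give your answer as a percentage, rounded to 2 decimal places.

-1.94%

Periodic yield y = 0.02375. Modified duration first:
  t   CF        PV=CF/(1+0.02375)^t    t·PV
  1         4.00         3.9072         3.9072
  2         4.00         3.8166         7.6331
  3         4.00         3.7280        11.1841
  4       104.00        94.6799       378.7195
  Σ                    106.1317       401.4439
P = 106.1317; D_Mac = 3.78251 half-year periods = 1.89125 yrs; D_mod = 1.89125/(1+0.02375) = 1.84738 yrs.
ΔP/P ≈ -D_mod · Δy = -1.84738 × (+0.0105) = -0.019397 = -1.9397%.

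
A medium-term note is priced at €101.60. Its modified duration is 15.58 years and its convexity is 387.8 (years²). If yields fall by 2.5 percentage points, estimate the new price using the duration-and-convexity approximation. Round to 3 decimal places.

Duration effect: -D_mod·Δy = -15.58 × (-0.025) = +0.389500
Convexity effect: ½·C·(Δy)² = 0.5 × 387.8 × (-0.025)² = +0.1211875
ΔP/P ≈ +0.389500 + 0.1211875 = +0.5106875
New price ≈ 101.60 × (1 + 0.5106875) = 153.48585.

€153.486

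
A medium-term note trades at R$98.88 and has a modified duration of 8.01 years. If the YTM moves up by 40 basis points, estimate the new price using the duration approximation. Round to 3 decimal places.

Duration approximation: ΔP/P ≈ -D_mod · Δy = -8.01 × (+0.004) = -0.032040.
New price ≈ 98.88 × (1 - 0.032040) = 95.7118848.

R$95.712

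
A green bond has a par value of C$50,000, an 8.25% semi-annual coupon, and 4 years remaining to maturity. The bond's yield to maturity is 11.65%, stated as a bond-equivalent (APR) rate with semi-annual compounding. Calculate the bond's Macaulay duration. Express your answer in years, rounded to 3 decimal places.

Periodic yield y = 0.05825. Discount each cash flow and weight by its period:
  t   CF        PV=CF/(1+0.05825)^t    t·PV
  1     2,062.50     1,948.9724     1,948.9724
  2     2,062.50     1,841.6937     3,683.3874
  3     2,062.50     1,740.3201     5,220.9602
  4     2,062.50     1,644.5264     6,578.1056
  5     2,062.50     1,554.0056     7,770.0279
  6     2,062.50     1,468.4673     8,810.8041
  7     2,062.50     1,387.6375     9,713.4623
  8    52,062.50    33,099.2994   264,794.3954
  Σ                 44,684.9223   308,520.1151
Price P = Σ PV = 44,684.9223.
Macaulay duration = Σ(t·PV) / P = 308,520.1151 / 44,684.9223 = 6.90434 half-year periods.
In years: 6.90434 / 2 = 3.45217 years.

3.452 years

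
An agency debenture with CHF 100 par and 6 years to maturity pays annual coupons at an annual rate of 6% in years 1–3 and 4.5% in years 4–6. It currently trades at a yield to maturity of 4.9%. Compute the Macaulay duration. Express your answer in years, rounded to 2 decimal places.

Periodic yield y = 0.049. Discount each cash flow and weight by its year:
  t   CF        PV=CF/(1+0.049)^t    t·PV
  1         6.00         5.7197         5.7197
  2         6.00         5.4526        10.9051
  3         6.00         5.1979        15.5936
  4         4.50         3.7163        14.8652
  5         4.50         3.5427        17.7135
  6       104.50        78.4266       470.5596
  Σ                    102.0558       535.3567
Price P = Σ PV = 102.0558.
Macaulay duration = Σ(t·PV) / P = 535.3567 / 102.0558 = 5.24573 years.

5.25 years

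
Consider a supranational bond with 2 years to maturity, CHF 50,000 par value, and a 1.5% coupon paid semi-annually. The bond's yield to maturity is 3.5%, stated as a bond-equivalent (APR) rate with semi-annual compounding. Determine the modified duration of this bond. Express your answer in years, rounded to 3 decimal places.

1.943 years

Periodic yield y = 0.0175. First find Macaulay duration:
  t   CF        PV=CF/(1+0.0175)^t    t·PV
  1       375.00       368.5504       368.5504
  2       375.00       362.2117       724.4233
  3       375.00       355.9820     1,067.9459
  4    50,375.00    46,997.7847   187,991.1389
  Σ                 48,084.5287   190,152.0585
P = 48,084.5287; Macaulay duration = 190,152.0585 / 48,084.5287 = 3.95454 half-year periods = 1.97727 years.
Modified duration = D_Mac / (1 + y) = 1.97727 / 1.0175 = 1.94326 years.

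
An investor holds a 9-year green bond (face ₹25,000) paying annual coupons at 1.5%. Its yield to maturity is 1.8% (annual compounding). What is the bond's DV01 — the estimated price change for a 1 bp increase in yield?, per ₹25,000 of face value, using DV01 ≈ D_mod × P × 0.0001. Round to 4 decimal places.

Periodic yield y = 0.018.
  t   CF        PV=CF/(1+0.018)^t    t·PV
  1       375.00       368.3694       368.3694
  2       375.00       361.8559       723.7119
  3       375.00       355.4577     1,066.3731
  4       375.00       349.1726     1,396.6904
  5       375.00       342.9986     1,714.9931
  6       375.00       336.9338     2,021.6029
  7       375.00       330.9762     2,316.8337
  8       375.00       325.1240     2,600.9921
  9    25,375.00    21,611.0590   194,499.5310
  Σ                 24,381.9473   206,709.0975
P = 24,381.9473; D_Mac = 8.47796 yrs; D_mod = 8.32805 yrs.
DV01 ≈ 8.32805 × 24,381.9473 × 0.0001 = 20.305412.

₹20.3054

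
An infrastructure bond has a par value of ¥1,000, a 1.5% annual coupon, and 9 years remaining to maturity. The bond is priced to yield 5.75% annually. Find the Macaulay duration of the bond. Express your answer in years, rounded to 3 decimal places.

8.363 years

Periodic yield y = 0.0575. Discount each cash flow and weight by its year:
  t   CF        PV=CF/(1+0.0575)^t    t·PV
  1        15.00        14.1844        14.1844
  2        15.00        13.4131        26.8263
  3        15.00        12.6838        38.0515
  4        15.00        11.9942        47.9766
  5        15.00        11.3420        56.7100
  6        15.00        10.7253        64.3517
  7        15.00        10.1421        70.9948
  8        15.00         9.5907        76.7252
  9     1,015.00       613.6810     5,523.1288
  Σ                    707.7565     5,918.9493
Price P = Σ PV = 707.7565.
Macaulay duration = Σ(t·PV) / P = 5,918.9493 / 707.7565 = 8.36297 years.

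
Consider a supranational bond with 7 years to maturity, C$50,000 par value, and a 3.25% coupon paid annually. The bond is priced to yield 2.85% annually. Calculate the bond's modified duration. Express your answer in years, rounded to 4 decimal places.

Periodic yield y = 0.0285. First find Macaulay duration:
  t   CF        PV=CF/(1+0.0285)^t    t·PV
  1     1,625.00     1,579.9708     1,579.9708
  2     1,625.00     1,536.1894     3,072.3789
  3     1,625.00     1,493.6212     4,480.8637
  4     1,625.00     1,452.2326     5,808.9304
  5     1,625.00     1,411.9909     7,059.9543
  6     1,625.00     1,372.8642     8,237.1854
  7    51,625.00    42,406.2620   296,843.8341
  Σ                 51,253.1312   327,083.1176
P = 51,253.1312; Macaulay duration = 327,083.1176 / 51,253.1312 = 6.38172 years.
Modified duration = D_Mac / (1 + y) = 6.38172 / 1.0285 = 6.20488 years.

6.2049 years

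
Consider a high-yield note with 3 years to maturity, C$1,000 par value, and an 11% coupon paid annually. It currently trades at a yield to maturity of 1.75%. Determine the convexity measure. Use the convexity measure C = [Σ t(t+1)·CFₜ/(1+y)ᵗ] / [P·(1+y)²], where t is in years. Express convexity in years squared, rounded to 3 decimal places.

10.282

With y = 0.0175:
  t   CF        PV=CF/(1+0.0175)^t    t·PV        t(t+1)·PV
  1       110.00       108.1081       108.1081         216.2162
  2       110.00       106.2488       212.4975         637.4925
  3     1,110.00     1,053.7067     3,161.1200      12,644.4799
  Σ                  1,268.0635     3,481.7256      13,498.1887
P = 1,268.0635.
Convexity = Σ t(t+1)·PV / [P·(1+y)²] = 13,498.1887 / (1,268.0635 × 1.035306) = 10.28172.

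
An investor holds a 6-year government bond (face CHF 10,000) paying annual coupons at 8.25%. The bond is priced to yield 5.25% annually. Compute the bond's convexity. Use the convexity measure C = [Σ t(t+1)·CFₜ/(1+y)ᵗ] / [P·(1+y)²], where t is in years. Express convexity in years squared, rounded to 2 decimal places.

29.93

With y = 0.0525:
  t   CF        PV=CF/(1+0.0525)^t    t·PV        t(t+1)·PV
  1       825.00       783.8480       783.8480       1,567.6960
  2       825.00       744.7487     1,489.4974       4,468.4921
  3       825.00       707.5997     2,122.7991       8,491.1963
  4       825.00       672.3037     2,689.2150      13,446.0749
  5       825.00       638.7684     3,193.8420      19,163.0521
  6    10,825.00     7,963.3404    47,780.0421     334,460.2949
  Σ                 11,510.6089    58,059.2435     381,596.8063
P = 11,510.6089.
Convexity = Σ t(t+1)·PV / [P·(1+y)²] = 381,596.8063 / (11,510.6089 × 1.107756) = 29.92693.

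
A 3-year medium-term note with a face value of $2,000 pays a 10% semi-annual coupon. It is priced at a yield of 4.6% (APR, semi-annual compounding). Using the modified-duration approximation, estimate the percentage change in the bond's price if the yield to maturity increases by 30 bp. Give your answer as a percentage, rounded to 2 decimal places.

Periodic yield y = 0.023. Modified duration first:
  t   CF        PV=CF/(1+0.023)^t    t·PV
  1       100.00        97.7517        97.7517
  2       100.00        95.5540       191.1079
  3       100.00        93.4056       280.2169
  4       100.00        91.3056       365.2224
  5       100.00        89.2528       446.2640
  6     2,100.00     1,832.1688    10,993.0130
  Σ                  2,299.4386    12,373.5760
P = 2,299.4386; D_Mac = 5.38113 half-year periods = 2.69056 yrs; D_mod = 2.69056/(1+0.023) = 2.63007 yrs.
ΔP/P ≈ -D_mod · Δy = -2.63007 × (+0.003) = -0.007890 = -0.7890%.

-0.79%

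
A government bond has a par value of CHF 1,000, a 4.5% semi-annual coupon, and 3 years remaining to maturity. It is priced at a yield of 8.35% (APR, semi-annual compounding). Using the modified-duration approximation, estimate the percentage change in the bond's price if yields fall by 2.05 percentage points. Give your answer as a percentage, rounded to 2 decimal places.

+5.57%

Periodic yield y = 0.04175. Modified duration first:
  t   CF        PV=CF/(1+0.04175)^t    t·PV
  1        22.50        21.5983        21.5983
  2        22.50        20.7327        41.4654
  3        22.50        19.9018        59.7053
  4        22.50        19.1042        76.4167
  5        22.50        18.3385        91.6927
  6     1,022.50       799.9858     4,799.9146
  Σ                    899.6612     5,090.7931
P = 899.6612; D_Mac = 5.65857 half-year periods = 2.82928 yrs; D_mod = 2.82928/(1+0.04175) = 2.71589 yrs.
ΔP/P ≈ -D_mod · Δy = -2.71589 × (-0.0205) = +0.055676 = +5.5676%.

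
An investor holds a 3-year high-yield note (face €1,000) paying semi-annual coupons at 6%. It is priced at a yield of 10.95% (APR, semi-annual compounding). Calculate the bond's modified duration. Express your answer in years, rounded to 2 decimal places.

Periodic yield y = 0.05475. First find Macaulay duration:
  t   CF        PV=CF/(1+0.05475)^t    t·PV
  1        30.00        28.4428        28.4428
  2        30.00        26.9664        53.9327
  3        30.00        25.5666        76.6997
  4        30.00        24.2395        96.9579
  5        30.00        22.9812       114.9062
  6     1,030.00       748.0662     4,488.3971
  Σ                    876.2626     4,859.3364
P = 876.2626; Macaulay duration = 4,859.3364 / 876.2626 = 5.54553 half-year periods = 2.77276 years.
Modified duration = D_Mac / (1 + y) = 2.77276 / 1.05475 = 2.62883 years.

2.63 years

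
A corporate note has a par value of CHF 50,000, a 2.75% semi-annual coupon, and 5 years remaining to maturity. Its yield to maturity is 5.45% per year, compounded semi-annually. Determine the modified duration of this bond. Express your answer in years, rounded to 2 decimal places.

Periodic yield y = 0.02725. First find Macaulay duration:
  t   CF        PV=CF/(1+0.02725)^t    t·PV
  1       687.50       669.2626       669.2626
  2       687.50       651.5090     1,303.0179
  3       687.50       634.2263     1,902.6789
  4       687.50       617.4021     2,469.6084
  5       687.50       601.0242     3,005.1210
  6       687.50       585.0807     3,510.4844
  7       687.50       569.5602     3,986.9216
  8       687.50       554.4514     4,435.6114
  9       687.50       539.7434     4,857.6907
  10   50,687.50    38,738.1942   387,381.9422
  Σ                 44,160.4542   413,522.3392
P = 44,160.4542; Macaulay duration = 413,522.3392 / 44,160.4542 = 9.36409 half-year periods = 4.68204 years.
Modified duration = D_Mac / (1 + y) = 4.68204 / 1.02725 = 4.55784 years.

4.56 years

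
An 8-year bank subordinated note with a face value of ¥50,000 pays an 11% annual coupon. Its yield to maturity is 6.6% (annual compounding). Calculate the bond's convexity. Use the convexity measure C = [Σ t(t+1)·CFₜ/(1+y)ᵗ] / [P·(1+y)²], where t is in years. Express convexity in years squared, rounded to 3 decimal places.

With y = 0.066:
  t   CF        PV=CF/(1+0.066)^t    t·PV        t(t+1)·PV
  1     5,500.00     5,159.4747     5,159.4747      10,318.9493
  2     5,500.00     4,840.0325     9,680.0651      29,040.1952
  3     5,500.00     4,540.3682    13,621.1047      54,484.4187
  4     5,500.00     4,259.2572    17,037.0290      85,185.1449
  5     5,500.00     3,995.5509    19,977.7544     119,866.5266
  6     5,500.00     3,748.1716    22,489.0294     157,423.2056
  7     5,500.00     3,516.1084    24,612.7589     196,902.0708
  8    55,500.00    33,283.9871   266,271.8972   2,396,447.0744
  Σ                 63,342.9507   378,849.1132   3,049,667.5855
P = 63,342.9507.
Convexity = Σ t(t+1)·PV / [P·(1+y)²] = 3,049,667.5855 / (63,342.9507 × 1.136356) = 42.36818.

42.368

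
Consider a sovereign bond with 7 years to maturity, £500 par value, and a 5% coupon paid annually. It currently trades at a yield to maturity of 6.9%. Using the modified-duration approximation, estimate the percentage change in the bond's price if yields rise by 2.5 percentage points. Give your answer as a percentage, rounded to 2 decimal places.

-14.07%

Periodic yield y = 0.069. Modified duration first:
  t   CF        PV=CF/(1+0.069)^t    t·PV
  1        25.00        23.3863        23.3863
  2        25.00        21.8768        43.7537
  3        25.00        20.4648        61.3943
  4        25.00        19.1438        76.5754
  5        25.00        17.9082        89.5409
  6        25.00        16.7523       100.5136
  7       525.00       329.0905     2,303.6336
  Σ                    448.6228     2,698.7979
P = 448.6228; D_Mac = 6.01574 yrs; D_mod = 6.01574/(1+0.069) = 5.62745 yrs.
ΔP/P ≈ -D_mod · Δy = -5.62745 × (+0.025) = -0.140686 = -14.0686%.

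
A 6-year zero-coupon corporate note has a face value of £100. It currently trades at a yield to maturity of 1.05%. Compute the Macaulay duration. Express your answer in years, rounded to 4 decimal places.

6.0000 years

A zero-coupon bond has a single cash flow at maturity, so its Macaulay duration equals its maturity: 6 years.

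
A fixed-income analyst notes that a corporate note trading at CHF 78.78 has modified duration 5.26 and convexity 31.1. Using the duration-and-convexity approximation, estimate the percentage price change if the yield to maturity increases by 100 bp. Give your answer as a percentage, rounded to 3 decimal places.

-5.105%

Duration effect: -D_mod·Δy = -5.26 × (+0.01) = -0.052600
Convexity effect: ½·C·(Δy)² = 0.5 × 31.1 × (0.01)² = +0.0015550
ΔP/P ≈ -0.052600 + 0.0015550 = -0.051045
= -5.1045%.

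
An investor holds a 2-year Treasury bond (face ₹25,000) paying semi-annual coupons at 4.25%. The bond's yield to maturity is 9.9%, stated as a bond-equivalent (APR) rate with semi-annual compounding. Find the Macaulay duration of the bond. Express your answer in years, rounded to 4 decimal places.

1.9346 years

Periodic yield y = 0.0495. Discount each cash flow and weight by its period:
  t   CF        PV=CF/(1+0.0495)^t    t·PV
  1       531.25       506.1934       506.1934
  2       531.25       482.3187       964.6373
  3       531.25       459.5699     1,378.7098
  4    25,531.25    21,044.6790    84,178.7162
  Σ                 22,492.7611    87,028.2567
Price P = Σ PV = 22,492.7611.
Macaulay duration = Σ(t·PV) / P = 87,028.2567 / 22,492.7611 = 3.86917 half-year periods.
In years: 3.86917 / 2 = 1.93458 years.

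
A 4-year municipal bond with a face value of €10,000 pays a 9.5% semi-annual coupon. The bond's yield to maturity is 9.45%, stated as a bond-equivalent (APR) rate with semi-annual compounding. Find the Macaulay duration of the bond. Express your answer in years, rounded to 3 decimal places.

Periodic yield y = 0.04725. Discount each cash flow and weight by its period:
  t   CF        PV=CF/(1+0.04725)^t    t·PV
  1       475.00       453.5689       453.5689
  2       475.00       433.1047       866.2093
  3       475.00       413.5638     1,240.6914
  4       475.00       394.9045     1,579.6182
  5       475.00       377.0872     1,885.4359
  6       475.00       360.0737     2,160.4422
  7       475.00       343.8278     2,406.7948
  8    10,475.00     7,240.2086    57,921.6689
  Σ                 10,016.3392    68,514.4295
Price P = Σ PV = 10,016.3392.
Macaulay duration = Σ(t·PV) / P = 68,514.4295 / 10,016.3392 = 6.84027 half-year periods.
In years: 6.84027 / 2 = 3.42013 years.

3.420 years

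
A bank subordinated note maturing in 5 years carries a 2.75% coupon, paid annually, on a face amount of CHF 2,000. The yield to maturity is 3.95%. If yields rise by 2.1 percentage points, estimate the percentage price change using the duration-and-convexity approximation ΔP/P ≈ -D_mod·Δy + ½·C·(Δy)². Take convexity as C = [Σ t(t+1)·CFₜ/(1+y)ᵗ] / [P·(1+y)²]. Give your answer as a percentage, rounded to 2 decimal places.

With y = 0.0395:
  t   CF        PV=CF/(1+0.0395)^t    t·PV        t(t+1)·PV
  1        55.00        52.9101        52.9101         105.8201
  2        55.00        50.8995       101.7990         305.3971
  3        55.00        48.9654       146.8962         587.5847
  4        55.00        47.1048       188.4190         942.0950
  5     2,055.00     1,693.1263     8,465.6315      50,793.7892
  Σ                  1,893.0060     8,955.6558      52,734.6862
P = 1,893.0060; D_Mac = 4.73092 yrs; D_mod = 4.55115 yrs; C = 25.78074.
Duration effect: -4.55115 × (+0.021) = -0.095574
Convexity effect: 0.5 × 25.78074 × (0.021)² = +0.0056847
ΔP/P ≈ -0.095574 + 0.0056847 = -0.089889 = -8.9889%.

-8.99%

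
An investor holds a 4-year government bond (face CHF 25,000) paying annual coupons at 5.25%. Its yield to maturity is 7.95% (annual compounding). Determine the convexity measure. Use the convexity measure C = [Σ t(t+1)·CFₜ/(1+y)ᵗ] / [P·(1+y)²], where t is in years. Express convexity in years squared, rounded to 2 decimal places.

With y = 0.0795:
  t   CF        PV=CF/(1+0.0795)^t    t·PV        t(t+1)·PV
  1     1,312.50     1,215.8407     1,215.8407       2,431.6813
  2     1,312.50     1,126.2998     2,252.5997       6,757.7990
  3     1,312.50     1,043.3532     3,130.0597      12,520.2390
  4    26,312.50    19,376.3302    77,505.3207     387,526.6037
  Σ                 22,761.8239    84,103.8208     409,236.3230
P = 22,761.8239.
Convexity = Σ t(t+1)·PV / [P·(1+y)²] = 409,236.3230 / (22,761.8239 × 1.165320) = 15.42843.

15.43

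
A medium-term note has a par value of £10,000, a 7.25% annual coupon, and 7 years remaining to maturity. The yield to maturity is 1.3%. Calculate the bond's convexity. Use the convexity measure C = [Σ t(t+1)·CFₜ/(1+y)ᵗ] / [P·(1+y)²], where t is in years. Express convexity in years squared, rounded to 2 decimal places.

With y = 0.013:
  t   CF        PV=CF/(1+0.013)^t    t·PV        t(t+1)·PV
  1       725.00       715.6960       715.6960       1,431.3919
  2       725.00       706.5113     1,413.0226       4,239.0678
  3       725.00       697.4445     2,092.3336       8,369.3343
  4       725.00       688.4941     2,753.9764      13,769.8821
  5       725.00       679.6585     3,398.2927      20,389.7563
  6       725.00       670.9364     4,025.6182      28,179.3275
  7    10,725.00     9,797.8590    68,585.0127     548,680.1015
  Σ                 13,956.5998    82,983.9522     625,058.8615
P = 13,956.5998.
Convexity = Σ t(t+1)·PV / [P·(1+y)²] = 625,058.8615 / (13,956.5998 × 1.026169) = 43.64378.

43.64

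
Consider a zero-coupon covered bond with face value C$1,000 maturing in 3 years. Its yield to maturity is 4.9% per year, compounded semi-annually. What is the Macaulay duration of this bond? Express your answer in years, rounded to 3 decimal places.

A zero-coupon bond has a single cash flow at maturity, so its Macaulay duration equals its maturity: 3 years.
(Equivalently: 6 semi-annual periods ÷ 2 = 3 years.)

3.000 years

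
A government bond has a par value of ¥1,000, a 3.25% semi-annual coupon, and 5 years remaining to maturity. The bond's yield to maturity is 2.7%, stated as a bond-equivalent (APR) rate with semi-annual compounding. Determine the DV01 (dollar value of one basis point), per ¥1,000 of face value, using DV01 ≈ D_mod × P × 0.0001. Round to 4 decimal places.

¥0.4716

Periodic yield y = 0.0135.
  t   CF        PV=CF/(1+0.0135)^t    t·PV
  1        16.25        16.0335        16.0335
  2        16.25        15.8200        31.6400
  3        16.25        15.6093        46.8278
  4        16.25        15.4013        61.6053
  5        16.25        15.1962        75.9809
  6        16.25        14.9938        89.9626
  7        16.25        14.7941       103.5584
  8        16.25        14.5970       116.7759
  9        16.25        14.4026       129.6230
  10    1,016.25       888.7161     8,887.1606
  Σ                  1,025.5637     9,559.1680
P = 1,025.5637; D_Mac = 9.32089 half-year periods = 4.66045 yrs; D_mod = 4.59837 yrs.
DV01 ≈ 4.59837 × 1,025.5637 × 0.0001 = 0.471592.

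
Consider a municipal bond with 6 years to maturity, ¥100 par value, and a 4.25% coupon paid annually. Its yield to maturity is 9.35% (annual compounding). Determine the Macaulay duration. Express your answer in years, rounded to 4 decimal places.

Periodic yield y = 0.0935. Discount each cash flow and weight by its year:
  t   CF        PV=CF/(1+0.0935)^t    t·PV
  1         4.25         3.8866         3.8866
  2         4.25         3.5543         7.1086
  3         4.25         3.2504         9.7511
  4         4.25         2.9724        11.8898
  5         4.25         2.7183        13.5914
  6       104.25        60.9766       365.8597
  Σ                     77.3586       412.0872
Price P = Σ PV = 77.3586.
Macaulay duration = Σ(t·PV) / P = 412.0872 / 77.3586 = 5.32697 years.

5.3270 years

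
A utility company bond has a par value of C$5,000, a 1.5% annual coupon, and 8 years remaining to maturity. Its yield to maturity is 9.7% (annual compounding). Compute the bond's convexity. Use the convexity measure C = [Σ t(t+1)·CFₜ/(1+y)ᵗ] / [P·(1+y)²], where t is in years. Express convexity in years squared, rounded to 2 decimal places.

54.20

With y = 0.097:
  t   CF        PV=CF/(1+0.097)^t    t·PV        t(t+1)·PV
  1        75.00        68.3683        68.3683         136.7366
  2        75.00        62.3230       124.6459         373.9377
  3        75.00        56.8122       170.4365         681.7460
  4        75.00        51.7887       207.1547       1,035.7734
  5        75.00        47.2094       236.0468       1,416.2808
  6        75.00        43.0350       258.2098       1,807.4687
  7        75.00        39.2297       274.6078       2,196.8626
  8     5,075.00     2,419.8198    19,358.5584     174,227.0256
  Σ                  2,788.5859    20,698.0282     181,875.8315
P = 2,788.5859.
Convexity = Σ t(t+1)·PV / [P·(1+y)²] = 181,875.8315 / (2,788.5859 × 1.203409) = 54.19731.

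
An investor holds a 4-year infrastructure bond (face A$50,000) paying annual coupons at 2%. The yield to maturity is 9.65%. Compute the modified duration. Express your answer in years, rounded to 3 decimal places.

3.523 years

Periodic yield y = 0.0965. First find Macaulay duration:
  t   CF        PV=CF/(1+0.0965)^t    t·PV
  1     1,000.00       911.9927       911.9927
  2     1,000.00       831.7307     1,663.4614
  3     1,000.00       758.5323     2,275.5970
  4    51,000.00    35,280.5732   141,122.2927
  Σ                 37,782.8289   145,973.3437
P = 37,782.8289; Macaulay duration = 145,973.3437 / 37,782.8289 = 3.86348 years.
Modified duration = D_Mac / (1 + y) = 3.86348 / 1.0965 = 3.52347 years.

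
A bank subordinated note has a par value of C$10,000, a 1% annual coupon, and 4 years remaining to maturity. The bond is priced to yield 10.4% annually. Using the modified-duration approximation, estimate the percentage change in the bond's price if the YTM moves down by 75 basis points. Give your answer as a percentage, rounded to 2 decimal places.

+2.67%

Periodic yield y = 0.104. Modified duration first:
  t   CF        PV=CF/(1+0.104)^t    t·PV
  1       100.00        90.5797        90.5797
  2       100.00        82.0468       164.0937
  3       100.00        74.3178       222.9534
  4    10,100.00     6,799.0006    27,196.0024
  Σ                  7,045.9449    27,673.6292
P = 7,045.9449; D_Mac = 3.92760 yrs; D_mod = 3.92760/(1+0.104) = 3.55761 yrs.
ΔP/P ≈ -D_mod · Δy = -3.55761 × (-0.0075) = +0.026682 = +2.6682%.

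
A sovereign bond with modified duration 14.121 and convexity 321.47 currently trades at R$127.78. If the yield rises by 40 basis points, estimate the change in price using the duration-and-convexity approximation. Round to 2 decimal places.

-R$6.89

Duration effect: -D_mod·Δy = -14.121 × (+0.004) = -0.056484
Convexity effect: ½·C·(Δy)² = 0.5 × 321.47 × (0.004)² = +0.00257176
ΔP/P ≈ -0.056484 + 0.00257176 = -0.05391224
ΔP ≈ 127.78 × (-0.05391224) = -6.8889060272.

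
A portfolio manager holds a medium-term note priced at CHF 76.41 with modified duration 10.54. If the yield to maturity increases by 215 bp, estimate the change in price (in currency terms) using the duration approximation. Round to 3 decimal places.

Duration approximation: ΔP/P ≈ -D_mod · Δy = -10.54 × (+0.0215) = -0.226610.
ΔP ≈ 76.41 × (-0.226610) = -17.3152701.

-CHF 17.315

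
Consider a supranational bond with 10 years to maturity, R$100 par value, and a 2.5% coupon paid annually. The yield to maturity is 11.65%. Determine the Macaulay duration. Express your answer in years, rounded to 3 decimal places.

8.375 years

Periodic yield y = 0.1165. Discount each cash flow and weight by its year:
  t   CF        PV=CF/(1+0.1165)^t    t·PV
  1         2.50         2.2391         2.2391
  2         2.50         2.0055         4.0110
  3         2.50         1.7962         5.3887
  4         2.50         1.6088         6.4352
  5         2.50         1.4409         7.2047
  6         2.50         1.2906         7.7435
  7         2.50         1.1559         8.0915
  8         2.50         1.0353         8.2825
  9         2.50         0.9273         8.3455
  10      102.50        34.0515       340.5153
  Σ                     47.5513       398.2571
Price P = Σ PV = 47.5513.
Macaulay duration = Σ(t·PV) / P = 398.2571 / 47.5513 = 8.37532 years.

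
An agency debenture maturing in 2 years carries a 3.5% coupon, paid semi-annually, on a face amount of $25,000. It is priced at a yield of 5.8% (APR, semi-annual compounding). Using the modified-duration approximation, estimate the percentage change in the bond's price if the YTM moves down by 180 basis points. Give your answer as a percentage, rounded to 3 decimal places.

Periodic yield y = 0.029. Modified duration first:
  t   CF        PV=CF/(1+0.029)^t    t·PV
  1       437.50       425.1701       425.1701
  2       437.50       413.1876       826.3753
  3       437.50       401.5429     1,204.6286
  4    25,437.50    22,688.8732    90,755.4927
  Σ                 23,928.7738    93,211.6667
P = 23,928.7738; D_Mac = 3.89538 half-year periods = 1.94769 yrs; D_mod = 1.94769/(1+0.029) = 1.89280 yrs.
ΔP/P ≈ -D_mod · Δy = -1.89280 × (-0.018) = +0.034070 = +3.4070%.

+3.407%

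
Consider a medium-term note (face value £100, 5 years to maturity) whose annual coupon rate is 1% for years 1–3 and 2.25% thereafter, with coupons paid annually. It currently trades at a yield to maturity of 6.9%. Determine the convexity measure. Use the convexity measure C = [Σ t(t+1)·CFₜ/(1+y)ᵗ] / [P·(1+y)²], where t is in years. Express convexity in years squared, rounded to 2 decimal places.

25.36

With y = 0.069:
  t   CF        PV=CF/(1+0.069)^t    t·PV        t(t+1)·PV
  1         1.00         0.9355         0.9355           1.8709
  2         1.00         0.8751         1.7501           5.2504
  3         1.00         0.8186         2.4558           9.8231
  4         2.25         1.7229         6.8918          34.4589
  5       102.25        73.2445       366.2223       2,197.3338
  Σ                     77.5965       378.2555       2,248.7372
P = 77.5965.
Convexity = Σ t(t+1)·PV / [P·(1+y)²] = 2,248.7372 / (77.5965 × 1.142761) = 25.35952.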